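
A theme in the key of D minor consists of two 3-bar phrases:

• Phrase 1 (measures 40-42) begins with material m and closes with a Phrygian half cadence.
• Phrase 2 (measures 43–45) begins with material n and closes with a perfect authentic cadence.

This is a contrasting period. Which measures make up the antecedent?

measures 40–42

The phrase ending with the weaker cadence (Phrygian half cadence) is the antecedent; the one ending more conclusively (perfect authentic cadence) is the consequent. The antecedent is measures 40–42.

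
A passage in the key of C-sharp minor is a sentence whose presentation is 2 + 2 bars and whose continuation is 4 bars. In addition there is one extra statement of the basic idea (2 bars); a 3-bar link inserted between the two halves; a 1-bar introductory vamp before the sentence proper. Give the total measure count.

Basic sentence: 2 + 2 + 4 = 8 bars.
8 (basic form) + 2 (extra statement) + 3 (link) + 1 (introduction) = 14.

14 measures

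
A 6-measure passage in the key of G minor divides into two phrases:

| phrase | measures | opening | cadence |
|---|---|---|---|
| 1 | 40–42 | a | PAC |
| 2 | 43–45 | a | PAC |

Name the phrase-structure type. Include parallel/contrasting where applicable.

repeated phrase

Both phrases have the same opening (a) and the same cadence (perfect authentic cadence): the second is a restatement, not a consequent, so this is a repeated phrase rather than a period.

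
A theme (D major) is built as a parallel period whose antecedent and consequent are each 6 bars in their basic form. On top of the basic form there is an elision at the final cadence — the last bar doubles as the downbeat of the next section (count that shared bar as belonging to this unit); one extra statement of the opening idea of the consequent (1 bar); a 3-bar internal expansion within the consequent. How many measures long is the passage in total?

16 measures

Basic parallel period: 6 + 6 = 12 bars.
12 (basic form) + 1 (extra statement) + 3 (internal expansion) = 16.
The elision shares a bar with the next section but does not change this unit's count.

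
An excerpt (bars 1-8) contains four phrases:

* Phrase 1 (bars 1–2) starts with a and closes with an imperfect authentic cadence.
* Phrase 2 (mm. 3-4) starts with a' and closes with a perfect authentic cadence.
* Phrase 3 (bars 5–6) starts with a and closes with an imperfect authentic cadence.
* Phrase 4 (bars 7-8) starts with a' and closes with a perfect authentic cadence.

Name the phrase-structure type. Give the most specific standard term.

repeated period

The cadence pattern IAC–PAC–IAC–PAC is weak–strong twice, and phrases 3–4 restate phrases 1–2: a period heard twice, not a double period (which would end weakly at phrase 2).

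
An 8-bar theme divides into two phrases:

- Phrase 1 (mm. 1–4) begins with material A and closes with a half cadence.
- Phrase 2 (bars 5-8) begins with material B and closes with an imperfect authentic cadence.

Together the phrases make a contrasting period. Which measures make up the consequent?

The phrase ending with the weaker cadence (half cadence) is the antecedent; the one ending more conclusively (imperfect authentic cadence) is the consequent. The consequent is measures 5–8.

measures 5–8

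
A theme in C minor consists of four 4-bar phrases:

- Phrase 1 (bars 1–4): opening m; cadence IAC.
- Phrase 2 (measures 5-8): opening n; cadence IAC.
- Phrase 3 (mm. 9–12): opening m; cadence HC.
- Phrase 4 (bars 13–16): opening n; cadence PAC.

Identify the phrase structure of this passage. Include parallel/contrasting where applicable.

parallel double period

Four phrases in two halves: the first half (bars 1–8) ends with an imperfect authentic cadence, the second (mm. 9–16) with a perfect authentic cadence — a large antecedent–consequent pair, i.e. a double period.
Phrase 3 begins with the same material as phrase 1, making it parallel.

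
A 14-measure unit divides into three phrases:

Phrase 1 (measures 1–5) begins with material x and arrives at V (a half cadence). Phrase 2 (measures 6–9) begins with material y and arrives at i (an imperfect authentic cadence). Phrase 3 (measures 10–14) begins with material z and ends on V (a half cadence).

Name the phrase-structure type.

The final phrase closes with a half cadence, which is not stronger than the preceding imperfect authentic cadence; the 3 phrases lack an overall antecedent–consequent design and so form a phrase group.

phrase group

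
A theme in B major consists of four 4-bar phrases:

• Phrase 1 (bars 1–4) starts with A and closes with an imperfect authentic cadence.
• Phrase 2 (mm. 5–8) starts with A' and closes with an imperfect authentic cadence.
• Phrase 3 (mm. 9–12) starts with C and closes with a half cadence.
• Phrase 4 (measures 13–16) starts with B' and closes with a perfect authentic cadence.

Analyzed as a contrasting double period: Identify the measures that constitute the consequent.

In a double period the four phrases pair into a large antecedent (phrases 1–2, ending imperfect authentic cadence) and a large consequent (phrases 3–4, ending perfect authentic cadence). The consequent spans measures 9–16.

measures 9–16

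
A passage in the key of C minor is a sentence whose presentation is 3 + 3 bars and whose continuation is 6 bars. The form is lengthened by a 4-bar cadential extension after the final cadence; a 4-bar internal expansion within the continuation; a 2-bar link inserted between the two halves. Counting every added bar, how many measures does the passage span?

Basic sentence: 3 + 3 + 6 = 12 bars.
12 (basic form) + 4 (cadential extension) + 4 (internal expansion) + 2 (link) = 22.

22 measures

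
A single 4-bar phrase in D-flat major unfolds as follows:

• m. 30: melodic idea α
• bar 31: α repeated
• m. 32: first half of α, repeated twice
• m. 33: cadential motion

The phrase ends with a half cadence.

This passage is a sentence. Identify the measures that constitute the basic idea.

measures 30–30

The presentation of a sentence is the basic idea (measure 30) plus its repetition (bar 31); the basic idea is therefore measure 30.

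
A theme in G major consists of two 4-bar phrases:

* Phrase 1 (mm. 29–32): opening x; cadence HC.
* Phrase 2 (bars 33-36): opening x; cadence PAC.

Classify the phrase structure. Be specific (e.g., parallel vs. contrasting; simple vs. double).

Phrase 1 ends with a half cadence (weaker) and phrase 2 with a perfect authentic cadence (stronger): antecedent + consequent = a period.
The two phrases open with the same material (x / x), so the period is parallel.

parallel period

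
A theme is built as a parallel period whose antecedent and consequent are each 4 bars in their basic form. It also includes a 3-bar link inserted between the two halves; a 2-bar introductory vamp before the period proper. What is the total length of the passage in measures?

Basic parallel period: 4 + 4 = 8 bars.
8 (basic form) + 3 (link) + 2 (introduction) = 13.

13 measures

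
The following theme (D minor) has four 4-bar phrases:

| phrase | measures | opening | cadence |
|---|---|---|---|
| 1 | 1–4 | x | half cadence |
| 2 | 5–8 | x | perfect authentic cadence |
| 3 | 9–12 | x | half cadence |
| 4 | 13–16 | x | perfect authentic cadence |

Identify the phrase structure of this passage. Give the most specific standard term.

The cadence pattern HC–PAC–HC–PAC is weak–strong twice, and phrases 3–4 restate phrases 1–2: a period heard twice, not a double period (which would end weakly at phrase 2).

repeated period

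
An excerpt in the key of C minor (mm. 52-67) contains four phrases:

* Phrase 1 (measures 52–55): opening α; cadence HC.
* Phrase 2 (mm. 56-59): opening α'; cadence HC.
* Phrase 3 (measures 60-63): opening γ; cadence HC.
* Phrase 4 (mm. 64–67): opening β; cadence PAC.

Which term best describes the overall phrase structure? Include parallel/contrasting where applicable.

Four phrases in two halves: the first half (measures 52–59) ends with a half cadence, the second (mm. 60–67) with a perfect authentic cadence — a large antecedent–consequent pair, i.e. a double period.
Phrase 3 begins with different material from phrase 1, making it contrasting.

contrasting double period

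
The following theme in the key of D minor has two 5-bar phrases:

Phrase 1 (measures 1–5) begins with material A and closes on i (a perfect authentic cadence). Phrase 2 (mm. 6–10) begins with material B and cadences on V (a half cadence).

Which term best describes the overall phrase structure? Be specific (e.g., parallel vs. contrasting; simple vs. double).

phrase group

The second phrase closes with a half cadence, which is not stronger than the first phrase's perfect authentic cadence; without a weak→strong cadential pair there is no antecedent–consequent relationship, so this is a phrase group rather than a period.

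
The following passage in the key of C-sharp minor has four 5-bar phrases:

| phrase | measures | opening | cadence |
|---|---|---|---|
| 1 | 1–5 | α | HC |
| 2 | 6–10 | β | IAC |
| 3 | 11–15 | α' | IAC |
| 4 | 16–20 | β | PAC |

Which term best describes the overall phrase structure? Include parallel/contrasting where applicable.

Four phrases in two halves: the first half (measures 1–10) ends with an imperfect authentic cadence, the second (mm. 11–20) with a perfect authentic cadence — a large antecedent–consequent pair, i.e. a double period.
Phrase 3 begins with the same material as phrase 1, making it parallel.

parallel double period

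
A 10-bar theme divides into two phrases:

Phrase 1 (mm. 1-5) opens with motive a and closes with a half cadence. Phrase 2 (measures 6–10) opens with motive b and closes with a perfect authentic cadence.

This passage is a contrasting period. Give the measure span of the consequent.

The antecedent is the phrase ending with the weaker cadence (half cadence, phrase 1) and the consequent the one ending more conclusively (perfect authentic cadence, phrase 2); the consequent is mm. 6–10.

measures 6–10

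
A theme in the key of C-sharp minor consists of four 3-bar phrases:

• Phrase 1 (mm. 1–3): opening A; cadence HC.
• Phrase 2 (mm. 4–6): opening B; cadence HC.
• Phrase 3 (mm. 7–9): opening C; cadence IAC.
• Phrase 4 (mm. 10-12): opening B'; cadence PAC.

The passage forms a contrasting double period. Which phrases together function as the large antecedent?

In a double period the first pair of phrases (ending half cadence) is the large antecedent and the second pair (ending perfect authentic cadence) is the large consequent; the antecedent is phrases 1 and 2.

phrases 1 and 2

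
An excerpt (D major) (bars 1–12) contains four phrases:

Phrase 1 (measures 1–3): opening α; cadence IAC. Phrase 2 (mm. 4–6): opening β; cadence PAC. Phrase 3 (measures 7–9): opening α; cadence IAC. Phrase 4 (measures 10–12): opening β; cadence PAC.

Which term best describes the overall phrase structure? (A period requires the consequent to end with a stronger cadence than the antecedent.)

repeated period

The cadence pattern IAC–PAC–IAC–PAC is weak–strong twice, and phrases 3–4 restate phrases 1–2: a period heard twice, not a double period (which would end weakly at phrase 2).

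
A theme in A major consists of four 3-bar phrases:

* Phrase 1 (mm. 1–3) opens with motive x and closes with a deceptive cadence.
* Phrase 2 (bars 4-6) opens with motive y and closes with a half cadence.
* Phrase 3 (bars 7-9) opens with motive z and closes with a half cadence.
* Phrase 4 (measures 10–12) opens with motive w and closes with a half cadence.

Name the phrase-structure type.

phrase group

Phrase 4 ends with a half cadence, no stronger than phrase 2's half cadence, so the four phrases do not form a double period; nor do phrases 3–4 duplicate 1–2, so it is not a repeated period. With no phrase reaching a conclusive cadence, the passage is a phrase group.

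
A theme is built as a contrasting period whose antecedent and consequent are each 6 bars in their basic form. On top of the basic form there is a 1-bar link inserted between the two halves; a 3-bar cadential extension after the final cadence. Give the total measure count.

16 measures

Basic contrasting period: 6 + 6 = 12 bars.
12 (basic form) + 1 (link) + 3 (cadential extension) = 16.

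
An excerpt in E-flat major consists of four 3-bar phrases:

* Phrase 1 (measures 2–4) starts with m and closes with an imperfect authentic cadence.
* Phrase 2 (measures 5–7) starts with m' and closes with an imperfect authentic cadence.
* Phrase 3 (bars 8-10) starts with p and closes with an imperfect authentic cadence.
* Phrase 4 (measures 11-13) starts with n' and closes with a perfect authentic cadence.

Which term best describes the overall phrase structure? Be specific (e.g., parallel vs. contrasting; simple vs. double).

contrasting double period

Four phrases in two halves: the first half (mm. 2–7) ends with an imperfect authentic cadence, the second (bars 8–13) with a perfect authentic cadence — a large antecedent–consequent pair, i.e. a double period.
Phrase 3 begins with different material from phrase 1, making it contrasting.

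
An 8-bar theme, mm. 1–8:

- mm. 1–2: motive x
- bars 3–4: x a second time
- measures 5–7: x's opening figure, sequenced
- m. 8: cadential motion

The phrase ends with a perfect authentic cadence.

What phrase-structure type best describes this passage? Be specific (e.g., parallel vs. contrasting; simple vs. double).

Basic idea (bars 1–2) + its repetition (mm. 3–4) form the presentation; fragmentation and cadence (measures 5–8) form the continuation — the 8-bar whole is a sentence.

sentence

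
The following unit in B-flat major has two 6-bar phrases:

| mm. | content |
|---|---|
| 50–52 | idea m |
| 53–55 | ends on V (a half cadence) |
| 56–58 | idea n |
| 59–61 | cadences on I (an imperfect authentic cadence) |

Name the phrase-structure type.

contrasting period

Phrase 1 ends with a half cadence (weaker) and phrase 2 with an imperfect authentic cadence (stronger): antecedent + consequent = a period.
The two phrases open with different material (m / n), so the period is contrasting.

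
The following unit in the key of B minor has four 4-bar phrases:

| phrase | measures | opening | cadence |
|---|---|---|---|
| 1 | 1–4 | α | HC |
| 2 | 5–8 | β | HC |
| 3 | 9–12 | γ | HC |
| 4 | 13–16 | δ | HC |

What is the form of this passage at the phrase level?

Phrase 4 ends with a half cadence, no stronger than phrase 2's half cadence, so the four phrases do not form a double period; nor do phrases 3–4 duplicate 1–2, so it is not a repeated period. With no phrase reaching a conclusive cadence, the passage is a phrase group.

phrase group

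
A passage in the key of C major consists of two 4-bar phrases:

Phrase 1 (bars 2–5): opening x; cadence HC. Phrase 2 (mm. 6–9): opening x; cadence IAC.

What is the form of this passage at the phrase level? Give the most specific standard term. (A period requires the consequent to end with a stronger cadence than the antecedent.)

Phrase 1 ends with a half cadence (weaker) and phrase 2 with an imperfect authentic cadence (stronger): antecedent + consequent = a period.
The two phrases open with the same material (x / x), so the period is parallel.

parallel period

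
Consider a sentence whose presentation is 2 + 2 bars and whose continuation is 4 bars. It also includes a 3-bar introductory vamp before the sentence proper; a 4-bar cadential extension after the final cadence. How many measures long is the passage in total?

Basic sentence: 2 + 2 + 4 = 8 bars.
8 (basic form) + 3 (introduction) + 4 (cadential extension) = 15.

15 measures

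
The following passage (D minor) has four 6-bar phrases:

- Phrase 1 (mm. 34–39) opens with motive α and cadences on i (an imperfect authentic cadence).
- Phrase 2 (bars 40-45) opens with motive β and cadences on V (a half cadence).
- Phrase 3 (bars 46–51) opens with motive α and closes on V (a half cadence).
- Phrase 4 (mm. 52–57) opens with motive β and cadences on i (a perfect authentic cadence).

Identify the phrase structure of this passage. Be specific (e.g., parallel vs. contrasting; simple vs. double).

Four phrases in two halves: the first half (mm. 34–45) ends with a half cadence, the second (mm. 46–57) with a perfect authentic cadence — a large antecedent–consequent pair, i.e. a double period.
Phrase 3 begins with the same material as phrase 1, making it parallel.

parallel double period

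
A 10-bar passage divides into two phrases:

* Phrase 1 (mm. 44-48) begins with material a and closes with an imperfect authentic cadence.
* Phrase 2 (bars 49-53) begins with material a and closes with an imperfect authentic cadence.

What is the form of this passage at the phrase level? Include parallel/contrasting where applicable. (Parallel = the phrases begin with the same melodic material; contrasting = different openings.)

Both phrases have the same opening (a) and the same cadence (imperfect authentic cadence): the second is a restatement, not a consequent, so this is a repeated phrase rather than a period.

repeated phrase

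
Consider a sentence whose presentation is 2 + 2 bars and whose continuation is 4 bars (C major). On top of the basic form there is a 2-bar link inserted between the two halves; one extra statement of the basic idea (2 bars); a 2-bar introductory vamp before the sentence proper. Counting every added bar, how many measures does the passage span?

Basic sentence: 2 + 2 + 4 = 8 bars.
8 (basic form) + 2 (link) + 2 (extra statement) + 2 (introduction) = 14.

14 measures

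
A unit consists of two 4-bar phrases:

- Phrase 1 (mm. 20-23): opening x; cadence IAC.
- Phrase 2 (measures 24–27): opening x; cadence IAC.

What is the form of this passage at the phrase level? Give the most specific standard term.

Both phrases have the same opening (x) and the same cadence (imperfect authentic cadence): the second is a restatement, not a consequent, so this is a repeated phrase rather than a period.

repeated phrase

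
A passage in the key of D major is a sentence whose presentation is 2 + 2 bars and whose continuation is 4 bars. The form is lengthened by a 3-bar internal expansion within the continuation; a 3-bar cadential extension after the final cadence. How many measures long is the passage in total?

Basic sentence: 2 + 2 + 4 = 8 bars.
8 (basic form) + 3 (internal expansion) + 3 (cadential extension) = 14.

14 measures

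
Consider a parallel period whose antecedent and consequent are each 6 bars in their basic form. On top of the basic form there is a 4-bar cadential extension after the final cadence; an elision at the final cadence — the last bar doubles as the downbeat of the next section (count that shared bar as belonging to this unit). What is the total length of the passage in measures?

Basic parallel period: 6 + 6 = 12 bars.
12 (basic form) + 4 (cadential extension) = 16.
The elision shares a bar with the next section but does not change this unit's count.

16 measures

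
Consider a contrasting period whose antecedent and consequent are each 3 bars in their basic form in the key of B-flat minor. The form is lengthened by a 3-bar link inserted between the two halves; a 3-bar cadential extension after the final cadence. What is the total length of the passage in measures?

12 measures

Basic contrasting period: 3 + 3 = 6 bars.
6 (basic form) + 3 (link) + 3 (cadential extension) = 12.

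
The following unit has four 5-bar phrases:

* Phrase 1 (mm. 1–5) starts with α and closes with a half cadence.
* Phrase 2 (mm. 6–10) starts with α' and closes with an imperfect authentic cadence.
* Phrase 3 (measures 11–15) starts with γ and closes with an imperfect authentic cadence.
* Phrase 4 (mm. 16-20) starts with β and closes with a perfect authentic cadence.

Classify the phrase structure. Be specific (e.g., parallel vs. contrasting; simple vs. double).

Four phrases in two halves: the first half (bars 1-10) ends with an imperfect authentic cadence, the second (bars 11–20) with a perfect authentic cadence — a large antecedent–consequent pair, i.e. a double period.
Phrase 3 begins with different material from phrase 1, making it contrasting.

contrasting double period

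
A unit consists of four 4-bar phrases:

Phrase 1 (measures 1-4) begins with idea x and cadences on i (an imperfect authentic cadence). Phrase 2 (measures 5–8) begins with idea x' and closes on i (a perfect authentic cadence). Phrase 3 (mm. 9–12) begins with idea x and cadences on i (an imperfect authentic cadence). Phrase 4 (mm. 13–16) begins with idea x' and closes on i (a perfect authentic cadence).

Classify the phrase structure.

repeated period

The cadence pattern IAC–PAC–IAC–PAC is weak–strong twice, and phrases 3–4 restate phrases 1–2: a period heard twice, not a double period (which would end weakly at phrase 2).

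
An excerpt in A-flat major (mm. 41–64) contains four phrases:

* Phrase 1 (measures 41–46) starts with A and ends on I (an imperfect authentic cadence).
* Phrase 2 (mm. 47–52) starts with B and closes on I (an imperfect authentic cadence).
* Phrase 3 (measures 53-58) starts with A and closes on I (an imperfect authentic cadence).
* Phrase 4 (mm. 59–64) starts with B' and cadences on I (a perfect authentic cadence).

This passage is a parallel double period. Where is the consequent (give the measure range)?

In a double period the four phrases pair into a large antecedent (phrases 1–2, ending imperfect authentic cadence) and a large consequent (phrases 3–4, ending perfect authentic cadence). The consequent spans mm. 53–64.

measures 53–64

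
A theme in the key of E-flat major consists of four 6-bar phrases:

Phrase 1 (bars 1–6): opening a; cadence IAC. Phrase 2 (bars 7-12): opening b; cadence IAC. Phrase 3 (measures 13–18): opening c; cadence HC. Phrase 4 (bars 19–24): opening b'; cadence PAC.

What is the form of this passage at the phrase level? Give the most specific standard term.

Four phrases in two halves: the first half (mm. 1-12) ends with an imperfect authentic cadence, the second (bars 13-24) with a perfect authentic cadence — a large antecedent–consequent pair, i.e. a double period.
Phrase 3 begins with different material from phrase 1, making it contrasting.

contrasting double period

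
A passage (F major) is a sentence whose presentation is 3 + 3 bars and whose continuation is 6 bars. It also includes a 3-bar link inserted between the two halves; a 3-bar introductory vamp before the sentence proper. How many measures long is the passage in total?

Basic sentence: 3 + 3 + 6 = 12 bars.
12 (basic form) + 3 (link) + 3 (introduction) = 18.

18 measures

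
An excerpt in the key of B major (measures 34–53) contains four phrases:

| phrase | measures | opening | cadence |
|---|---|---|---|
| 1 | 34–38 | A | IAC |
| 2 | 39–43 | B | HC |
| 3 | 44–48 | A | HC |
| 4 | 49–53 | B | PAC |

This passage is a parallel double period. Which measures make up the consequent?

measures 44–53

In a double period the four phrases pair into a large antecedent (phrases 1–2, ending half cadence) and a large consequent (phrases 3–4, ending perfect authentic cadence). The consequent spans mm. 44-53.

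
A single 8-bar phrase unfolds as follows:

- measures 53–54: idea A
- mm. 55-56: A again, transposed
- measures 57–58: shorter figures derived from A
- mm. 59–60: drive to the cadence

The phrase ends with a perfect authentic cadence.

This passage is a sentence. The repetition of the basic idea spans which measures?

measures 55–56

The presentation of a sentence is the basic idea (mm. 53–54) plus its repetition (bars 55-56); the repetition of the basic idea is therefore mm. 55–56.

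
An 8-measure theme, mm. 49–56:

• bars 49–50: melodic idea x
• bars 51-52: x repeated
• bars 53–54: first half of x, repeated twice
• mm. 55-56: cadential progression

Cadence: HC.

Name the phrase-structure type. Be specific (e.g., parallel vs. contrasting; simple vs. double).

Basic idea (bars 49–50) + its repetition (mm. 51-52) form the presentation; fragmentation and cadence (bars 53-56) form the continuation — the 8-bar whole is a sentence.

sentence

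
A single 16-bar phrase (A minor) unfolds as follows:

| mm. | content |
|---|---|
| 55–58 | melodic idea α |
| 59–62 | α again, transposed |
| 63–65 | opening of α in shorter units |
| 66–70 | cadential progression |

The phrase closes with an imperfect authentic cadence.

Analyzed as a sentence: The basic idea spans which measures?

The presentation of a sentence is the basic idea (bars 55–58) plus its repetition (mm. 59–62); the basic idea is therefore mm. 55–58.

measures 55–58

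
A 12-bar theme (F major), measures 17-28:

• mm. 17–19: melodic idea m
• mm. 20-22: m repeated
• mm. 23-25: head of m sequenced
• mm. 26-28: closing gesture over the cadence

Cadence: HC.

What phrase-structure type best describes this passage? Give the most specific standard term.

sentence

Basic idea (measures 17-19) + its repetition (mm. 20–22) form the presentation; fragmentation and cadence (mm. 23–28) form the continuation — the 12-bar whole is a sentence.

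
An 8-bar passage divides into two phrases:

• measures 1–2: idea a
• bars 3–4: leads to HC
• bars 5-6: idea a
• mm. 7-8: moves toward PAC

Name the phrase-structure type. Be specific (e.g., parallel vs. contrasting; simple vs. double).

Phrase 1 ends with a half cadence (weaker) and phrase 2 with a perfect authentic cadence (stronger): antecedent + consequent = a period.
The two phrases open with the same material (a / a), so the period is parallel.

parallel period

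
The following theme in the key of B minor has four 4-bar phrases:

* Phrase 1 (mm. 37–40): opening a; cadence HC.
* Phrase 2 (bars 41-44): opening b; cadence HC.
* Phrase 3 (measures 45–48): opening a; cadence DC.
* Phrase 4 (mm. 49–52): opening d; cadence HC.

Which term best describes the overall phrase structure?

Phrase 4 ends with a half cadence, no stronger than phrase 2's half cadence, so the four phrases do not form a double period; nor do phrases 3–4 duplicate 1–2, so it is not a repeated period. With no phrase reaching a conclusive cadence, the passage is a phrase group.

phrase group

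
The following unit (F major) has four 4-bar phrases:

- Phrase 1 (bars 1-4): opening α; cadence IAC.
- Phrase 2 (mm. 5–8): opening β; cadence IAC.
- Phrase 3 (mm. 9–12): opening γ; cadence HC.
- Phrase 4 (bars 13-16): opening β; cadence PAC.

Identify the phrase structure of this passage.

Four phrases in two halves: the first half (mm. 1-8) ends with an imperfect authentic cadence, the second (measures 9–16) with a perfect authentic cadence — a large antecedent–consequent pair, i.e. a double period.
Phrase 3 begins with different material from phrase 1, making it contrasting.

contrasting double period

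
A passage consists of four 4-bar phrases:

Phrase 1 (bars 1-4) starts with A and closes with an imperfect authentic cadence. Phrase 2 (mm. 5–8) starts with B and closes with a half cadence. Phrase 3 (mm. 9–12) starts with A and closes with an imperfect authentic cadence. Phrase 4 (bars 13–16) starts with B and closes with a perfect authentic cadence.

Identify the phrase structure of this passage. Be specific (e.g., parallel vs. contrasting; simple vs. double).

parallel double period

Four phrases in two halves: the first half (measures 1-8) ends with a half cadence, the second (measures 9–16) with a perfect authentic cadence — a large antecedent–consequent pair, i.e. a double period.
Phrase 3 begins with the same material as phrase 1, making it parallel.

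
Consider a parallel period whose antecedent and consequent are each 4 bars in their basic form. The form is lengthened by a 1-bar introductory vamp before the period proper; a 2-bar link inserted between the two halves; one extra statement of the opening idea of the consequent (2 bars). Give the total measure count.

13 measures

Basic parallel period: 4 + 4 = 8 bars.
8 (basic form) + 1 (introduction) + 2 (link) + 2 (extra statement) = 13.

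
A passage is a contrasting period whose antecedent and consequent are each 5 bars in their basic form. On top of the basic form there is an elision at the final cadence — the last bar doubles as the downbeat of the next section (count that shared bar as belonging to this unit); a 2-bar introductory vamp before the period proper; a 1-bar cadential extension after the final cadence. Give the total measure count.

13 measures

Basic contrasting period: 5 + 5 = 10 bars.
10 (basic form) + 2 (introduction) + 1 (cadential extension) = 13.
The elision shares a bar with the next section but does not change this unit's count.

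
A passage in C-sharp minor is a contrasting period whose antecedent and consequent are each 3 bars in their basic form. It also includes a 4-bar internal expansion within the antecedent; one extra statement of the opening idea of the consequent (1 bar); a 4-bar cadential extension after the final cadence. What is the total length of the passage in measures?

15 measures

Basic contrasting period: 3 + 3 = 6 bars.
6 (basic form) + 4 (internal expansion) + 1 (extra statement) + 4 (cadential extension) = 15.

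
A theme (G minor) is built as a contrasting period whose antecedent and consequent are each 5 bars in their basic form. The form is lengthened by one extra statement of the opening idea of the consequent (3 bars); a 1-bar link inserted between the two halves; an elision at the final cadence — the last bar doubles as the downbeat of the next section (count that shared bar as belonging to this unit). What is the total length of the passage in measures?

Basic contrasting period: 5 + 5 = 10 bars.
10 (basic form) + 3 (extra statement) + 1 (link) = 14.
The elision shares a bar with the next section but does not change this unit's count.

14 measures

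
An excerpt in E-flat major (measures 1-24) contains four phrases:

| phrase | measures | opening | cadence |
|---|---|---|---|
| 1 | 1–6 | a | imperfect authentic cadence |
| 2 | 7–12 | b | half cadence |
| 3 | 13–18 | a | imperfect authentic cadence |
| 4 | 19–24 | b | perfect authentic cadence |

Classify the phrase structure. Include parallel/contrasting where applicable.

parallel double period

Four phrases in two halves: the first half (mm. 1–12) ends with a half cadence, the second (bars 13–24) with a perfect authentic cadence — a large antecedent–consequent pair, i.e. a double period.
Phrase 3 begins with the same material as phrase 1, making it parallel.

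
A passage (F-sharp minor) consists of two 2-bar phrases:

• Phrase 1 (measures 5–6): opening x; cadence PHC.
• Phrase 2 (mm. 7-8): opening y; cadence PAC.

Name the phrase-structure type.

contrasting period

Phrase 1 ends with a Phrygian half cadence (weaker) and phrase 2 with a perfect authentic cadence (stronger): antecedent + consequent = a period.
The two phrases open with different material (x / y), so the period is contrasting.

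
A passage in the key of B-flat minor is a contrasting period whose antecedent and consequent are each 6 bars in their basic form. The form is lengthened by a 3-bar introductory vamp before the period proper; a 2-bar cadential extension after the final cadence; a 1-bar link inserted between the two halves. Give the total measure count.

18 measures

Basic contrasting period: 6 + 6 = 12 bars.
12 (basic form) + 3 (introduction) + 2 (cadential extension) + 1 (link) = 18.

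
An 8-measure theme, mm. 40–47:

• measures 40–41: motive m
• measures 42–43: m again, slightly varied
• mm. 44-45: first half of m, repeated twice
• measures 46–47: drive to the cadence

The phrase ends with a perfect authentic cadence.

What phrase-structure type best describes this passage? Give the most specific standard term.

sentence

Basic idea (mm. 40–41) + its repetition (mm. 42–43) form the presentation; fragmentation and cadence (mm. 44-47) form the continuation — the 8-bar whole is a sentence.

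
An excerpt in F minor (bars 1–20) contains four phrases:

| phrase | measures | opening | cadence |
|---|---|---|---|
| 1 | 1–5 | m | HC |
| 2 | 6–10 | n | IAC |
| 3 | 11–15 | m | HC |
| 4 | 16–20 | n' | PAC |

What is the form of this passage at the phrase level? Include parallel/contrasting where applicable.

parallel double period

Four phrases in two halves: the first half (mm. 1-10) ends with an imperfect authentic cadence, the second (mm. 11-20) with a perfect authentic cadence — a large antecedent–consequent pair, i.e. a double period.
Phrase 3 begins with the same material as phrase 1, making it parallel.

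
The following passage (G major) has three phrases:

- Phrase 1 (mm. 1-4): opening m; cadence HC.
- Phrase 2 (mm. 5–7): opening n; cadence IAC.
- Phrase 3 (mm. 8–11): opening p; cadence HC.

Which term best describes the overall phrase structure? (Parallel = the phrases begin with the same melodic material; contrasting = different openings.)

phrase group

The final phrase closes with a half cadence, which is not stronger than the preceding imperfect authentic cadence; the 3 phrases lack an overall antecedent–consequent design and so form a phrase group.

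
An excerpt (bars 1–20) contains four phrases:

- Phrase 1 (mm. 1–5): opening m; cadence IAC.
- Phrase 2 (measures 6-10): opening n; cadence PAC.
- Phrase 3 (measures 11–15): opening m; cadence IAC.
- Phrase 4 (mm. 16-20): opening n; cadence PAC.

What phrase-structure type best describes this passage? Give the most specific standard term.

repeated period

The cadence pattern IAC–PAC–IAC–PAC is weak–strong twice, and phrases 3–4 restate phrases 1–2: a period heard twice, not a double period (which would end weakly at phrase 2).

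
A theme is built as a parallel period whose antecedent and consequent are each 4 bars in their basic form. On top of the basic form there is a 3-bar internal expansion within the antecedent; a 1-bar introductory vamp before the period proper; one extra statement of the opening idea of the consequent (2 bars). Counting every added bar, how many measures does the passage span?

Basic parallel period: 4 + 4 = 8 bars.
8 (basic form) + 3 (internal expansion) + 1 (introduction) + 2 (extra statement) = 14.

14 measures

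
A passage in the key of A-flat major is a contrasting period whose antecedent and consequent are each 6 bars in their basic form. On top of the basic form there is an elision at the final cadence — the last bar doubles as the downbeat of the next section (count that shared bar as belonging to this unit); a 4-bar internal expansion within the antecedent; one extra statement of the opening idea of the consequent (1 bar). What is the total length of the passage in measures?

17 measures

Basic contrasting period: 6 + 6 = 12 bars.
12 (basic form) + 4 (internal expansion) + 1 (extra statement) = 17.
The elision shares a bar with the next section but does not change this unit's count.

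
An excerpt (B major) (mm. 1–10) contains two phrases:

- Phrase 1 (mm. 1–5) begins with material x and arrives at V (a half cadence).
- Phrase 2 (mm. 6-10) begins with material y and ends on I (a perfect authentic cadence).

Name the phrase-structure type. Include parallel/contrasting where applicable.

contrasting period

Phrase 1 ends with a half cadence (weaker) and phrase 2 with a perfect authentic cadence (stronger): antecedent + consequent = a period.
The two phrases open with different material (x / y), so the period is contrasting.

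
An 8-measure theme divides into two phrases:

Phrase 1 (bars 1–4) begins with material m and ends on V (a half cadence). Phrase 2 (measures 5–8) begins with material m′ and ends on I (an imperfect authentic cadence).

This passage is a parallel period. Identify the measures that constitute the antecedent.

The antecedent is the phrase ending with the weaker cadence (half cadence, phrase 1) and the consequent the one ending more conclusively (imperfect authentic cadence, phrase 2); the antecedent is bars 1-4.

measures 1–4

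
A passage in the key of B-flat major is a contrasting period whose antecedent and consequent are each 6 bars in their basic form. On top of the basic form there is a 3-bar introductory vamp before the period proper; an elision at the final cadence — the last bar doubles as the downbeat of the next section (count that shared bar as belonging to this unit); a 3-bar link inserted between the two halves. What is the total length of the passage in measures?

18 measures

Basic contrasting period: 6 + 6 = 12 bars.
12 (basic form) + 3 (introduction) + 3 (link) = 18.
The elision shares a bar with the next section but does not change this unit's count.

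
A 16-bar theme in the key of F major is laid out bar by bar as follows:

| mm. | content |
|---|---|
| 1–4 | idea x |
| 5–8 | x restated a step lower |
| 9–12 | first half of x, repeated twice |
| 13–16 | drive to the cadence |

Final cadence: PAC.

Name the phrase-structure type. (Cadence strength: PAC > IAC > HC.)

sentence

Basic idea (bars 1-4) + its repetition (bars 5–8) form the presentation; fragmentation and cadence (mm. 9–16) form the continuation — the 16-bar whole is a sentence.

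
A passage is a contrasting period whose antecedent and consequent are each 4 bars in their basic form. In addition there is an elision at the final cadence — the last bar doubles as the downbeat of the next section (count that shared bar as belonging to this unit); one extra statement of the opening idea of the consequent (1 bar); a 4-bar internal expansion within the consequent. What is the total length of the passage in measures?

Basic contrasting period: 4 + 4 = 8 bars.
8 (basic form) + 1 (extra statement) + 4 (internal expansion) = 13.
The elision shares a bar with the next section but does not change this unit's count.

13 measures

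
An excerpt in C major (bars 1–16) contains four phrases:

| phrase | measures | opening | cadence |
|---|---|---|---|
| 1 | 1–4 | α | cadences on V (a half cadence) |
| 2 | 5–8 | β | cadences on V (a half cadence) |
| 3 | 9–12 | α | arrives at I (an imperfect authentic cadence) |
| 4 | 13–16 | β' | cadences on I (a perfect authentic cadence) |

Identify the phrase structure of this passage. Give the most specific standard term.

parallel double period

Four phrases in two halves: the first half (mm. 1-8) ends with a half cadence, the second (measures 9–16) with a perfect authentic cadence — a large antecedent–consequent pair, i.e. a double period.
Phrase 3 begins with the same material as phrase 1, making it parallel.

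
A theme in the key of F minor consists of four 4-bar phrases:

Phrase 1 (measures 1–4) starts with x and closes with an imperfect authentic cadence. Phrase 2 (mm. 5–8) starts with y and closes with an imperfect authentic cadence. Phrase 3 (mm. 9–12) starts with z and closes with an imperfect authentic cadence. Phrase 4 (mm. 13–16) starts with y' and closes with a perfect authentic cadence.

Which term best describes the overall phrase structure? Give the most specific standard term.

contrasting double period

Four phrases in two halves: the first half (mm. 1-8) ends with an imperfect authentic cadence, the second (measures 9–16) with a perfect authentic cadence — a large antecedent–consequent pair, i.e. a double period.
Phrase 3 begins with different material from phrase 1, making it contrasting.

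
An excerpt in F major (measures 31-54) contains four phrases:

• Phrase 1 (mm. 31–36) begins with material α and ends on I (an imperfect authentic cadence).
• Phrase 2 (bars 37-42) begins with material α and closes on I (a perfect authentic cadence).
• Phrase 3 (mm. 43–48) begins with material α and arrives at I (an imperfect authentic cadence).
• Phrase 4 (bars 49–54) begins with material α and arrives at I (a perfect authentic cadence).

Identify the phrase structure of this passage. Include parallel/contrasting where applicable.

The cadence pattern IAC–PAC–IAC–PAC is weak–strong twice, and phrases 3–4 restate phrases 1–2: a period heard twice, not a double period (which would end weakly at phrase 2).

repeated period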